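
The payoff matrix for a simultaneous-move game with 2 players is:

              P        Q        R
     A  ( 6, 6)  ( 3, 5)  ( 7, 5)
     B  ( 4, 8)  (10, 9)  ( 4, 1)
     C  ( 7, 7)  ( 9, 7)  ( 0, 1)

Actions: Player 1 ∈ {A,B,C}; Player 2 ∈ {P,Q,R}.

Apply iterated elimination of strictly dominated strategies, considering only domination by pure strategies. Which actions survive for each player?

Survivors P1:{B,C} P2:{P,Q}

P2 drop R (P beats it: A:6>5 B:8>1 C:7>1)
P1 drop A (C beats it: P:7>6 Q:9>3)
P1→{B,C} P2→{P,Q}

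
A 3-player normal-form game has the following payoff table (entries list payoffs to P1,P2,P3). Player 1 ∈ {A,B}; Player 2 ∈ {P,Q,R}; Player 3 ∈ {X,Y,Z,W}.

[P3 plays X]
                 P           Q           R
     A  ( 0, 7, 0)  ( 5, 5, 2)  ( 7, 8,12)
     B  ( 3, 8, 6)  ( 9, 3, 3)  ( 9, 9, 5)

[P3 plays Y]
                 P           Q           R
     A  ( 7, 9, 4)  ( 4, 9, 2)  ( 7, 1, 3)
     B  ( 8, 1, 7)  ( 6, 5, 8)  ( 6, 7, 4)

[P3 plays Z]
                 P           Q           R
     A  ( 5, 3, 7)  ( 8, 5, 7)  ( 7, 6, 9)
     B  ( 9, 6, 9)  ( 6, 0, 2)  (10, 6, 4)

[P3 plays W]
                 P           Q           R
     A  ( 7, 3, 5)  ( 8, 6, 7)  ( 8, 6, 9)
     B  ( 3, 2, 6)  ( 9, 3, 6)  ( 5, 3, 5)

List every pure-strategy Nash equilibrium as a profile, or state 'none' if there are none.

Nash profiles: (B,P,Z), (B,R,X)

(A,P,X): not NE [P1→B gives 3>0; P2→R gives 8>7; P3→Z gives 7>0]
(A,P,Y): not NE [P1→B gives 8>7; P3→Z gives 7>4]
(A,P,Z): not NE [P1→B gives 9>5; P2→R gives 6>3]
(A,P,W): not NE [P2→R gives 6>3; P3→Z gives 7>5]
(A,Q,X): not NE [P1→B gives 9>5; P2→R gives 8>5; P3→W gives 7>2]
(A,Q,Y): not NE [P1→B gives 6>4; P3→W gives 7>2]
(A,Q,Z): not NE [P2→R gives 6>5]
(A,Q,W): not NE [P1→B gives 9>8]
(A,R,X): not NE [P1→B gives 9>7]
(A,R,Y): not NE [P2→Q gives 9>1; P3→X gives 12>3]
(A,R,Z): not NE [P1→B gives 10>7; P3→X gives 12>9]
(A,R,W): not NE [P3→X gives 12>9]
(B,P,X): not NE [P2→R gives 9>8; P3→Z gives 9>6]
(B,P,Y): not NE [P2→R gives 7>1; P3→Z gives 9>7]
(B,P,Z): NE
(B,P,W): not NE [P1→A gives 7>3; P2→R gives 3>2; P3→Z gives 9>6]
(B,Q,X): not NE [P2→R gives 9>3; P3→Y gives 8>3]
(B,Q,Y): not NE [P2→R gives 7>5]
(B,Q,Z): not NE [P1→A gives 8>6; P2→R gives 6>0; P3→Y gives 8>2]
(B,Q,W): not NE [P3→Y gives 8>6]
(B,R,X): NE
(B,R,Y): not NE [P1→A gives 7>6; P3→W gives 5>4]
(B,R,Z): not NE [P3→W gives 5>4]
(B,R,W): not NE [P1→A gives 8>5]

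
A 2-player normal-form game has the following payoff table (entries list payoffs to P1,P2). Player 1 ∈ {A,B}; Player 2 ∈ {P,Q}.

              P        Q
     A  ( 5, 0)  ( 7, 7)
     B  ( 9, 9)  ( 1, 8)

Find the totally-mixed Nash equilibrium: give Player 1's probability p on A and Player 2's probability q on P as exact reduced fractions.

P1 indiff ⇒ q·5+(1-q)·7 = q·9+(1-q)·1 ⇒ q(-4) = (1-q)(-6) ⇒ q = 3/5
P2 indiff ⇒ p·0+(1-p)·9 = p·7+(1-p)·8 ⇒ p(-7) = (1-p)(-1) ⇒ p = 1/8

P1 mixes 1/8 on A; P2 mixes 3/5 on P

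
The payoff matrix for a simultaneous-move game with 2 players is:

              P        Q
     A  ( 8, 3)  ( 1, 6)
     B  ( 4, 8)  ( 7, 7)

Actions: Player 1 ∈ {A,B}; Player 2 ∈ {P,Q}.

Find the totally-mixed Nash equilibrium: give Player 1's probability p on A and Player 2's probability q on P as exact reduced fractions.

(p,q) = (1/4, 3/5)

P1 indiff ⇒ q·8+(1-q)·1 = q·4+(1-q)·7 ⇒ q(4) = (1-q)(6) ⇒ q = 3/5
P2 indiff ⇒ p·3+(1-p)·8 = p·6+(1-p)·7 ⇒ p(-3) = (1-p)(-1) ⇒ p = 1/4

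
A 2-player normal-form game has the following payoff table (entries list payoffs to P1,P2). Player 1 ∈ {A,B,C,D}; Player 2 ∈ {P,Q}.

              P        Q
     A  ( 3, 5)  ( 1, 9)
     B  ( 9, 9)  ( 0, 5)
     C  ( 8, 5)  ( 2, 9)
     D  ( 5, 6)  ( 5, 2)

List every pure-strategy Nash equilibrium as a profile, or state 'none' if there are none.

PSNE = {(B,P)}

(A,P): not NE [P1→B gives 9>3; P2→Q gives 9>5]
(A,Q): not NE [P1→D gives 5>1]
(B,P): NE
(B,Q): not NE [P1→D gives 5>0; P2→P gives 9>5]
(C,P): not NE [P1→B gives 9>8; P2→Q gives 9>5]
(C,Q): not NE [P1→D gives 5>2]
(D,P): not NE [P1→B gives 9>5]
(D,Q): not NE [P2→P gives 6>2]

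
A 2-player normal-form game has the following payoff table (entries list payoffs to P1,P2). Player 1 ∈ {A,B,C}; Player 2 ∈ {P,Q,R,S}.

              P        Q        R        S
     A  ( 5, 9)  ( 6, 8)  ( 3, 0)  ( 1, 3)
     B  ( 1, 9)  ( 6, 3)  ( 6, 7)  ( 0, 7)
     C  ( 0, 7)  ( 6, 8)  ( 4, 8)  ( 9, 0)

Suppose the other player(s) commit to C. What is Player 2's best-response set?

u_2(P vs C) = 7
u_2(Q vs C) = 8
u_2(R vs C) = 8
u_2(S vs C) = 0
max payoff 8 at {Q,R}

argmax u_2 = {Q,R}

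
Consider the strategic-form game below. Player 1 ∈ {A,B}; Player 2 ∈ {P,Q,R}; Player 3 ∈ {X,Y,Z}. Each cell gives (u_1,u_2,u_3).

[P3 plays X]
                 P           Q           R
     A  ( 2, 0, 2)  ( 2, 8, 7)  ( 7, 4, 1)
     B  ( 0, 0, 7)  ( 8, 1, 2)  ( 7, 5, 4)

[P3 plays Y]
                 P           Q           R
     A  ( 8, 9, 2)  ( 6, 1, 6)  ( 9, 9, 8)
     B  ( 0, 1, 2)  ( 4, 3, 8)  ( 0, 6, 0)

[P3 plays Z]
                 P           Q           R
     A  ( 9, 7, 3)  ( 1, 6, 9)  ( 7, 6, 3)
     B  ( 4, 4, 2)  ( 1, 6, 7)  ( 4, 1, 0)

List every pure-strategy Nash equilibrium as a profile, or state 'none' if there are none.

(A,P,X): not NE [P2→Q gives 8>0; P3→Z gives 3>2]
(A,P,Y): not NE [P3→Z gives 3>2]
(A,P,Z): NE
(A,Q,X): not NE [P1→B gives 8>2; P3→Z gives 9>7]
(A,Q,Y): not NE [P2→R gives 9>1; P3→Z gives 9>6]
(A,Q,Z): not NE [P2→P gives 7>6]
(A,R,X): not NE [P2→Q gives 8>4; P3→Y gives 8>1]
(A,R,Y): NE
(A,R,Z): not NE [P2→P gives 7>6; P3→Y gives 8>3]
(B,P,X): not NE [P1→A gives 2>0; P2→R gives 5>0]
(B,P,Y): not NE [P1→A gives 8>0; P2→R gives 6>1; P3→X gives 7>2]
(B,P,Z): not NE [P1→A gives 9>4; P2→Q gives 6>4; P3→X gives 7>2]
(B,Q,X): not NE [P2→R gives 5>1; P3→Y gives 8>2]
(B,Q,Y): not NE [P1→A gives 6>4; P2→R gives 6>3]
(B,Q,Z): not NE [P3→Y gives 8>7]
(B,R,X): NE
(B,R,Y): not NE [P1→A gives 9>0; P3→X gives 4>0]
(B,R,Z): not NE [P1→A gives 7>4; P2→Q gives 6>1; P3→X gives 4>0]

NE set: (A,P,Z), (A,R,Y), (B,R,X)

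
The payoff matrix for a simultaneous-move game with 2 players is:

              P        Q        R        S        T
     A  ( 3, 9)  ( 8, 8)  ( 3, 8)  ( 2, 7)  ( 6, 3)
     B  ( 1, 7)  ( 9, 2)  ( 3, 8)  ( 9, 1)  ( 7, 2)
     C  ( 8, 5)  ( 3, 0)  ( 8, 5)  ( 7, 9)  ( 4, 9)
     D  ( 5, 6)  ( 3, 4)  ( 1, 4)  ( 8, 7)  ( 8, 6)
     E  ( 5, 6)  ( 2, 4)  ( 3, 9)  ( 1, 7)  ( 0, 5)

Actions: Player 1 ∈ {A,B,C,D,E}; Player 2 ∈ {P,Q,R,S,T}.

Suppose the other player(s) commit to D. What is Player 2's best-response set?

u_2(P vs D) = 6
u_2(Q vs D) = 4
u_2(R vs D) = 4
u_2(S vs D) = 7
u_2(T vs D) = 6
max payoff 7 at {S}

P2 best: {S}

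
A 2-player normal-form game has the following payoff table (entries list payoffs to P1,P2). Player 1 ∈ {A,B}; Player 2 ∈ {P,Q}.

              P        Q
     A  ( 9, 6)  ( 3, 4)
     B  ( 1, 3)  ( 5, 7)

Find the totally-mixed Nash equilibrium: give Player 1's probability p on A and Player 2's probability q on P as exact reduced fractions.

P1 indiff ⇒ q·9+(1-q)·3 = q·1+(1-q)·5 ⇒ q(8) = (1-q)(2) ⇒ q = 1/5
P2 indiff ⇒ p·6+(1-p)·3 = p·4+(1-p)·7 ⇒ p(2) = (1-p)(4) ⇒ p = 2/3

P1 mixes 2/3 on A; P2 mixes 1/5 on P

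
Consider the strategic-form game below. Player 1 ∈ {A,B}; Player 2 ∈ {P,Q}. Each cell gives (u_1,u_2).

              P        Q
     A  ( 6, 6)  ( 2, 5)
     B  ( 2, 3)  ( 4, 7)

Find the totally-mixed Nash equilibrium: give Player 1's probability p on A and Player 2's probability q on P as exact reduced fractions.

P1 indiff ⇒ q·6+(1-q)·2 = q·2+(1-q)·4 ⇒ q(4) = (1-q)(2) ⇒ q = 1/3
P2 indiff ⇒ p·6+(1-p)·3 = p·5+(1-p)·7 ⇒ p(1) = (1-p)(4) ⇒ p = 4/5

p=4/5, q=1/3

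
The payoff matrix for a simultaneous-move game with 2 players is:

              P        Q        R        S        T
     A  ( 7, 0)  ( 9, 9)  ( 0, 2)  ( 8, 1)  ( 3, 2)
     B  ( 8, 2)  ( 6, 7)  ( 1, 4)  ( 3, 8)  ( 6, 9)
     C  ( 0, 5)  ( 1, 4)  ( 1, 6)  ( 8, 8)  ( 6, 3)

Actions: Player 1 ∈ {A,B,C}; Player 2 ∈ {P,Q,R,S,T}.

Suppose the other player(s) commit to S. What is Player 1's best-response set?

u_1(A vs S) = 8
u_1(B vs S) = 3
u_1(C vs S) = 8
max payoff 8 at {A,C}

P1 best: {A,C}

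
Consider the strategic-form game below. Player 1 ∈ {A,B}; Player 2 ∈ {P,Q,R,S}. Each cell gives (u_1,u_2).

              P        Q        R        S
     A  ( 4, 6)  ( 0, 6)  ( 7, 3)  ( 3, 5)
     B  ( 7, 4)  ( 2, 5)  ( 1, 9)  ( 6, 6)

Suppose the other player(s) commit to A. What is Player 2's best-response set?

P2 best: {P,Q}

u_2(P vs A) = 6
u_2(Q vs A) = 6
u_2(R vs A) = 3
u_2(S vs A) = 5
max payoff 6 at {P,Q}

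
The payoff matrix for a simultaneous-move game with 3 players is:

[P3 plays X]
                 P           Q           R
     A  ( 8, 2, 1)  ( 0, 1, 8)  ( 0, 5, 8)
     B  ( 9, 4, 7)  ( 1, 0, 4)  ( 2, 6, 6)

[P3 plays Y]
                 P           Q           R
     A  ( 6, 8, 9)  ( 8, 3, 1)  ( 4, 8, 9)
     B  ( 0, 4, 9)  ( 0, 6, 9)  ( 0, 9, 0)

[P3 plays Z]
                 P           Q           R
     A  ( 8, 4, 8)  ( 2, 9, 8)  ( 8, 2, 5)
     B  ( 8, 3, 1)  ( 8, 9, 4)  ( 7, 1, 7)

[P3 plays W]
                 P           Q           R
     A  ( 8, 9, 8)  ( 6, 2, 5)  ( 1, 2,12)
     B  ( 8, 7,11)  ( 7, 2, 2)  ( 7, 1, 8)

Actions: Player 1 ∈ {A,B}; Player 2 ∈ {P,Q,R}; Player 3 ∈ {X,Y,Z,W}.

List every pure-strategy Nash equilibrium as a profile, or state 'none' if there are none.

(A,P,X): not NE [P1→B gives 9>8; P2→R gives 5>2; P3→Y gives 9>1]
(A,P,Y): NE
(A,P,Z): not NE [P2→Q gives 9>4; P3→Y gives 9>8]
(A,P,W): not NE [P3→Y gives 9>8]
(A,Q,X): not NE [P1→B gives 1>0; P2→R gives 5>1]
(A,Q,Y): not NE [P2→R gives 8>3; P3→Z gives 8>1]
(A,Q,Z): not NE [P1→B gives 8>2]
(A,Q,W): not NE [P1→B gives 7>6; P2→P gives 9>2; P3→Z gives 8>5]
(A,R,X): not NE [P1→B gives 2>0; P3→W gives 12>8]
(A,R,Y): not NE [P3→W gives 12>9]
(A,R,Z): not NE [P2→Q gives 9>2; P3→W gives 12>5]
(A,R,W): not NE [P1→B gives 7>1; P2→P gives 9>2]
(B,P,X): not NE [P2→R gives 6>4; P3→W gives 11>7]
(B,P,Y): not NE [P1→A gives 6>0; P2→R gives 9>4; P3→W gives 11>9]
(B,P,Z): not NE [P2→Q gives 9>3; P3→W gives 11>1]
(B,P,W): NE
(B,Q,X): not NE [P2→R gives 6>0; P3→Y gives 9>4]
(B,Q,Y): not NE [P1→A gives 8>0; P2→R gives 9>6]
(B,Q,Z): not NE [P3→Y gives 9>4]
(B,Q,W): not NE [P2→P gives 7>2; P3→Y gives 9>2]
(B,R,X): not NE [P3→W gives 8>6]
(B,R,Y): not NE [P1→A gives 4>0; P3→W gives 8>0]
(B,R,Z): not NE [P1→A gives 8>7; P2→Q gives 9>1; P3→W gives 8>7]
(B,R,W): not NE [P2→P gives 7>1]

NE set: (A,P,Y), (B,P,W)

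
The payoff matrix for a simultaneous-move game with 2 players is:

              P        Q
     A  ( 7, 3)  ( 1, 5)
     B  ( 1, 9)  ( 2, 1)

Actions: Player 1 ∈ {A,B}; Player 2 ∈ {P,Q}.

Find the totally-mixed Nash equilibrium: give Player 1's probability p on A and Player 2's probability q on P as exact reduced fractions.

P1 indiff ⇒ q·7+(1-q)·1 = q·1+(1-q)·2 ⇒ q(6) = (1-q)(1) ⇒ q = 1/7
P2 indiff ⇒ p·3+(1-p)·9 = p·5+(1-p)·1 ⇒ p(-2) = (1-p)(-8) ⇒ p = 4/5

p=4/5, q=1/7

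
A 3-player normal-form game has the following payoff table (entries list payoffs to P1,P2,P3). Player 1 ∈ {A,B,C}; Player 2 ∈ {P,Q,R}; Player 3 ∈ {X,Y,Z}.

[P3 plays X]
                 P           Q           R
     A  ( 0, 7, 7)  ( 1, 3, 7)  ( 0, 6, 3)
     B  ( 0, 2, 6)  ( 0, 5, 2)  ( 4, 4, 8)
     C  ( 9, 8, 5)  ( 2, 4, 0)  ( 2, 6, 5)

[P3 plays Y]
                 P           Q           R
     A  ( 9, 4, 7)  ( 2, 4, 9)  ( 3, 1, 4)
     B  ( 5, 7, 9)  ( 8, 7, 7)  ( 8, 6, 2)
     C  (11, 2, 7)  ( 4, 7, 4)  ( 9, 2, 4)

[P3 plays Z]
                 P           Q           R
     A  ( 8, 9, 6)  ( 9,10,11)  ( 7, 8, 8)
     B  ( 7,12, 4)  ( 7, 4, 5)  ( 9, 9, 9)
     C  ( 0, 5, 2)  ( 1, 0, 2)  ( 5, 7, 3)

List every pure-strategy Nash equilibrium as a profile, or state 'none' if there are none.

NE set: (A,Q,Z), (B,Q,Y)

(A,P,X): not NE [P1→C gives 9>0]
(A,P,Y): not NE [P1→C gives 11>9]
(A,P,Z): not NE [P2→Q gives 10>9; P3→Y gives 7>6]
(A,Q,X): not NE [P1→C gives 2>1; P2→P gives 7>3; P3→Z gives 11>7]
(A,Q,Y): not NE [P1→B gives 8>2; P3→Z gives 11>9]
(A,Q,Z): NE
(A,R,X): not NE [P1→B gives 4>0; P2→P gives 7>6; P3→Z gives 8>3]
(A,R,Y): not NE [P1→C gives 9>3; P2→Q gives 4>1; P3→Z gives 8>4]
(A,R,Z): not NE [P1→B gives 9>7; P2→Q gives 10>8]
(B,P,X): not NE [P1→C gives 9>0; P2→Q gives 5>2; P3→Y gives 9>6]
(B,P,Y): not NE [P1→C gives 11>5]
(B,P,Z): not NE [P1→A gives 8>7; P3→Y gives 9>4]
(B,Q,X): not NE [P1→C gives 2>0; P3→Y gives 7>2]
(B,Q,Y): NE
(B,Q,Z): not NE [P1→A gives 9>7; P2→P gives 12>4; P3→Y gives 7>5]
(B,R,X): not NE [P2→Q gives 5>4; P3→Z gives 9>8]
(B,R,Y): not NE [P1→C gives 9>8; P2→Q gives 7>6; P3→Z gives 9>2]
(B,R,Z): not NE [P2→P gives 12>9]
(C,P,X): not NE [P3→Y gives 7>5]
(C,P,Y): not NE [P2→Q gives 7>2]
(C,P,Z): not NE [P1→A gives 8>0; P2→R gives 7>5; P3→Y gives 7>2]
(C,Q,X): not NE [P2→P gives 8>4; P3→Y gives 4>0]
(C,Q,Y): not NE [P1→B gives 8>4]
(C,Q,Z): not NE [P1→A gives 9>1; P2→R gives 7>0; P3→Y gives 4>2]
(C,R,X): not NE [P1→B gives 4>2; P2→P gives 8>6]
(C,R,Y): not NE [P2→Q gives 7>2; P3→X gives 5>4]
(C,R,Z): not NE [P1→B gives 9>5; P3→X gives 5>3]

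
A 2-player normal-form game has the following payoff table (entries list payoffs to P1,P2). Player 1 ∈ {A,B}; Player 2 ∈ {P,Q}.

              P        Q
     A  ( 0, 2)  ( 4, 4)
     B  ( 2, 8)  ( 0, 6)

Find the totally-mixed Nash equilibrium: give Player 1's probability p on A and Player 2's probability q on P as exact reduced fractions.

P1 indiff ⇒ q·0+(1-q)·4 = q·2+(1-q)·0 ⇒ q(-2) = (1-q)(-4) ⇒ q = 2/3
P2 indiff ⇒ p·2+(1-p)·8 = p·4+(1-p)·6 ⇒ p(-2) = (1-p)(-2) ⇒ p = 1/2

P1 mixes 1/2 on A; P2 mixes 2/3 on P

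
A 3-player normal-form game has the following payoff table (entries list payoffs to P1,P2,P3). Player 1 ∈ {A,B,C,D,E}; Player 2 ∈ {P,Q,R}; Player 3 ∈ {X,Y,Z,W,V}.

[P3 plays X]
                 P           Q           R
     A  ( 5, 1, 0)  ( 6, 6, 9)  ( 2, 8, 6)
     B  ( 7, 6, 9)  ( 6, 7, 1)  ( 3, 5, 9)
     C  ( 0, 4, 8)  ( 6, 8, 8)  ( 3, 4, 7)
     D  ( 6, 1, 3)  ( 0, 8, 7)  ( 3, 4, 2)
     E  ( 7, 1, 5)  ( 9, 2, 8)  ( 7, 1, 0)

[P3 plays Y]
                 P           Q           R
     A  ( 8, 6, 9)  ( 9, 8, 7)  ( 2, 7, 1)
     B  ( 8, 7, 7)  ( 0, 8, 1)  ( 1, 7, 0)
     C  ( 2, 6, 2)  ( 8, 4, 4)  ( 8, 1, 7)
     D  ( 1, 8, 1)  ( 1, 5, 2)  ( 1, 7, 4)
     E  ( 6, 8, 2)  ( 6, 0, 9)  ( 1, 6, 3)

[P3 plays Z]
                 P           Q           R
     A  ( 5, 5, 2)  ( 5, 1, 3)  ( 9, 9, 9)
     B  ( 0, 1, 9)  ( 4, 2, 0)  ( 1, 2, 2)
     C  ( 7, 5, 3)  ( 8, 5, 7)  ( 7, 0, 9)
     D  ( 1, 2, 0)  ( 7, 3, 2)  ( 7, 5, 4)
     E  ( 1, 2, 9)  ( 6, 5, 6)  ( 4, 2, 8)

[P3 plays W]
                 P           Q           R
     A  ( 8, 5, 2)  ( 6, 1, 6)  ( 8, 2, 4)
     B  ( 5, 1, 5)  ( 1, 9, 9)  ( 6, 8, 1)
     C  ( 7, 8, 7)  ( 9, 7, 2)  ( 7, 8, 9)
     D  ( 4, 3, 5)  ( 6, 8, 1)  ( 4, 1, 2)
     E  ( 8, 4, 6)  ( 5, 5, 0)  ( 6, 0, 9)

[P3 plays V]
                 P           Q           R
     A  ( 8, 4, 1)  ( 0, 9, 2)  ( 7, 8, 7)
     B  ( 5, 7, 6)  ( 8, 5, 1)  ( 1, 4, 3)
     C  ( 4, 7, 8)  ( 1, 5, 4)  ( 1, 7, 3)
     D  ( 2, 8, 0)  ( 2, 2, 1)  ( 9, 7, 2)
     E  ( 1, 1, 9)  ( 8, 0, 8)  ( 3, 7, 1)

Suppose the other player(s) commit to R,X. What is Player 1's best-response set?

BR_1 = {E}

u_1(A vs R,X) = 2
u_1(B vs R,X) = 3
u_1(C vs R,X) = 3
u_1(D vs R,X) = 3
u_1(E vs R,X) = 7
max payoff 7 at {E}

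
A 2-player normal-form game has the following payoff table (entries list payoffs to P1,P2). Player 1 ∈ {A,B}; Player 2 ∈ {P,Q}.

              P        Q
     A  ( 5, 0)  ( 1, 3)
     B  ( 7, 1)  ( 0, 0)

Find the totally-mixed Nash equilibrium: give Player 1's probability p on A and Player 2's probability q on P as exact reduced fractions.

P1 indiff ⇒ q·5+(1-q)·1 = q·7+(1-q)·0 ⇒ q(-2) = (1-q)(-1) ⇒ q = 1/3
P2 indiff ⇒ p·0+(1-p)·1 = p·3+(1-p)·0 ⇒ p(-3) = (1-p)(-1) ⇒ p = 1/4

p=1/4, q=1/3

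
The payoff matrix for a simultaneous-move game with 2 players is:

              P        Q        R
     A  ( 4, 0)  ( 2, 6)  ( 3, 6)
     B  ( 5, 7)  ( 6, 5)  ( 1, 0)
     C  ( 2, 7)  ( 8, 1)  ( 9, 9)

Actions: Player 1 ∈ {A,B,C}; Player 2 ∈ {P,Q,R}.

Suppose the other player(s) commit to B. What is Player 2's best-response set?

argmax u_2 = {P}

u_2(P vs B) = 7
u_2(Q vs B) = 5
u_2(R vs B) = 0
max payoff 7 at {P}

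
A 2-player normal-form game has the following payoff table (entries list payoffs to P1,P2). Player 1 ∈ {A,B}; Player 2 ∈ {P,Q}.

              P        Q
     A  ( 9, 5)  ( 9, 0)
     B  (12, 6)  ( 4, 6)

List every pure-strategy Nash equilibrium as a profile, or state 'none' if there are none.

(A,P): not NE [P1→B gives 12>9]
(A,Q): not NE [P2→P gives 5>0]
(B,P): NE
(B,Q): not NE [P1→A gives 9>4]

NE set: (B,P)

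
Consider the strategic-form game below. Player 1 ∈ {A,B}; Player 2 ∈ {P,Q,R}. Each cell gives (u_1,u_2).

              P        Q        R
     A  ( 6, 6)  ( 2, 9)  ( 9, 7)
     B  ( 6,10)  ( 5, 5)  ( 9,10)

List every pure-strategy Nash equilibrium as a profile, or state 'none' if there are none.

NE set: (B,P), (B,R)

(A,P): not NE [P2→Q gives 9>6]
(A,Q): not NE [P1→B gives 5>2]
(A,R): not NE [P2→Q gives 9>7]
(B,P): NE
(B,Q): not NE [P2→R gives 10>5]
(B,R): NE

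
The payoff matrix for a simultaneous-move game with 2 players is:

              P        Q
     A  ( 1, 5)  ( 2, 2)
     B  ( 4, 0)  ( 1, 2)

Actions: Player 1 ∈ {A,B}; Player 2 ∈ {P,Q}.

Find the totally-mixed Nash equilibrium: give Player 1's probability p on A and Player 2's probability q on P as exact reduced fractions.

P1 indiff ⇒ q·1+(1-q)·2 = q·4+(1-q)·1 ⇒ q(-3) = (1-q)(-1) ⇒ q = 1/4
P2 indiff ⇒ p·5+(1-p)·0 = p·2+(1-p)·2 ⇒ p(3) = (1-p)(2) ⇒ p = 2/5

p=2/5, q=1/4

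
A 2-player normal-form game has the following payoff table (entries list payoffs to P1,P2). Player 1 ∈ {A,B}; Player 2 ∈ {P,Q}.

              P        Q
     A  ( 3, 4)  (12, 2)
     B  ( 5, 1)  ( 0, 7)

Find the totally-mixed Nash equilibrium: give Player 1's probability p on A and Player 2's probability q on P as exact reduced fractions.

P1 indiff ⇒ q·3+(1-q)·12 = q·5+(1-q)·0 ⇒ q(-2) = (1-q)(-12) ⇒ q = 6/7
P2 indiff ⇒ p·4+(1-p)·1 = p·2+(1-p)·7 ⇒ p(2) = (1-p)(6) ⇒ p = 3/4

P1 mixes 3/4 on A; P2 mixes 6/7 on P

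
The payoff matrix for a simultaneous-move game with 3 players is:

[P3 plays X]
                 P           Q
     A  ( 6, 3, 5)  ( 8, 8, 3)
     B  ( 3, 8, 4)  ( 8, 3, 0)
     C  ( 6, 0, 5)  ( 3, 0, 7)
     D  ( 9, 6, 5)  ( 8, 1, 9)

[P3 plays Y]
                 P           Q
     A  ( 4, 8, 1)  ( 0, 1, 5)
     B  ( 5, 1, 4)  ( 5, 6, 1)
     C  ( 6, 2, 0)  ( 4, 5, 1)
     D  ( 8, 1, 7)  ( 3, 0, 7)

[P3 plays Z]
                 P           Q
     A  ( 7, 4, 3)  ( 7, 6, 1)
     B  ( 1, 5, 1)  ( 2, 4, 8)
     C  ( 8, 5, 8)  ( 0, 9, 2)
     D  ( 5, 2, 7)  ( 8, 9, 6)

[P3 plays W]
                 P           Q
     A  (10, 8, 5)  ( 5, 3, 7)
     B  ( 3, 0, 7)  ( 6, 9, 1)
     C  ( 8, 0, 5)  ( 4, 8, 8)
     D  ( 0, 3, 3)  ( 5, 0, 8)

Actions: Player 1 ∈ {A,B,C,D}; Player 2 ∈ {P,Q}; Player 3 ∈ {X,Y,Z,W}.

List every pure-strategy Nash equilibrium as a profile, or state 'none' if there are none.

Nash profiles: (A,P,W), (D,P,Y)

(A,P,X): not NE [P1→D gives 9>6; P2→Q gives 8>3]
(A,P,Y): not NE [P1→D gives 8>4; P3→W gives 5>1]
(A,P,Z): not NE [P1→C gives 8>7; P2→Q gives 6>4; P3→W gives 5>3]
(A,P,W): NE
(A,Q,X): not NE [P3→W gives 7>3]
(A,Q,Y): not NE [P1→B gives 5>0; P2→P gives 8>1; P3→W gives 7>5]
(A,Q,Z): not NE [P1→D gives 8>7; P3→W gives 7>1]
(A,Q,W): not NE [P1→B gives 6>5; P2→P gives 8>3]
(B,P,X): not NE [P1→D gives 9>3; P3→W gives 7>4]
(B,P,Y): not NE [P1→D gives 8>5; P2→Q gives 6>1; P3→W gives 7>4]
(B,P,Z): not NE [P1→C gives 8>1; P3→W gives 7>1]
(B,P,W): not NE [P1→A gives 10>3; P2→Q gives 9>0]
(B,Q,X): not NE [P2→P gives 8>3; P3→Z gives 8>0]
(B,Q,Y): not NE [P3→Z gives 8>1]
(B,Q,Z): not NE [P1→D gives 8>2; P2→P gives 5>4]
(B,Q,W): not NE [P3→Z gives 8>1]
(C,P,X): not NE [P1→D gives 9>6; P3→Z gives 8>5]
(C,P,Y): not NE [P1→D gives 8>6; P2→Q gives 5>2; P3→Z gives 8>0]
(C,P,Z): not NE [P2→Q gives 9>5]
(C,P,W): not NE [P1→A gives 10>8; P2→Q gives 8>0; P3→Z gives 8>5]
(C,Q,X): not NE [P1→D gives 8>3; P3→W gives 8>7]
(C,Q,Y): not NE [P1→B gives 5>4; P3→W gives 8>1]
(C,Q,Z): not NE [P1→D gives 8>0; P3→W gives 8>2]
(C,Q,W): not NE [P1→B gives 6>4]
(D,P,X): not NE [P3→Z gives 7>5]
(D,P,Y): NE
(D,P,Z): not NE [P1→C gives 8>5; P2→Q gives 9>2]
(D,P,W): not NE [P1→A gives 10>0; P3→Z gives 7>3]
(D,Q,X): not NE [P2→P gives 6>1]
(D,Q,Y): not NE [P1→B gives 5>3; P2→P gives 1>0; P3→X gives 9>7]
(D,Q,Z): not NE [P3→X gives 9>6]
(D,Q,W): not NE [P1→B gives 6>5; P2→P gives 3>0; P3→X gives 9>8]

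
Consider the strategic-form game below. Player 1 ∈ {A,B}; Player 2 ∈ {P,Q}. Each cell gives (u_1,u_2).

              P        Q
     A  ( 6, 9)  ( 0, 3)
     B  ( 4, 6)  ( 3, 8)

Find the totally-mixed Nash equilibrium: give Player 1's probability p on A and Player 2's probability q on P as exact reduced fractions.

(p,q) = (1/4, 3/5)

P1 indiff ⇒ q·6+(1-q)·0 = q·4+(1-q)·3 ⇒ q(2) = (1-q)(3) ⇒ q = 3/5
P2 indiff ⇒ p·9+(1-p)·6 = p·3+(1-p)·8 ⇒ p(6) = (1-p)(2) ⇒ p = 1/4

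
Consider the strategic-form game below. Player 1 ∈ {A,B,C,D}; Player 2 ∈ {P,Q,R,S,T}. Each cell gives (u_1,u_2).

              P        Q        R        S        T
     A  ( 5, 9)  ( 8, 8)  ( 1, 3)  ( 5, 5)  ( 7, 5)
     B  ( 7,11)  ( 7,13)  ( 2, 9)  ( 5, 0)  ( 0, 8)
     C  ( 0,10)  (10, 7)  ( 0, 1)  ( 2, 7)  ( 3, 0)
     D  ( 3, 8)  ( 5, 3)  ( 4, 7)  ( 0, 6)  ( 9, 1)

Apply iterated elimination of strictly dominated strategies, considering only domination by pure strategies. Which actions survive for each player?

P2 drop R (P beats it: A:9>3 B:11>9 C:10>1 D:8>7)
P2 drop S (P beats it: A:9>5 B:11>0 C:10>7 D:8>6)
P2 drop T (P beats it: A:9>5 B:11>8 C:10>0 D:8>1)
P1 drop D (A beats it: P:5>3 Q:8>5)
P1→{A,B,C} P2→{P,Q}

Remaining: P1:{A,B,C} P2:{P,Q}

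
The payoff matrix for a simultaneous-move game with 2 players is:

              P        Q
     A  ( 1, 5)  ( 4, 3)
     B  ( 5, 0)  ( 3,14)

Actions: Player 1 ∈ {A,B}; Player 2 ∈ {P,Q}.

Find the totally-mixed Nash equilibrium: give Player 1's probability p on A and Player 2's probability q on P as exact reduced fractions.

P1 indiff ⇒ q·1+(1-q)·4 = q·5+(1-q)·3 ⇒ q(-4) = (1-q)(-1) ⇒ q = 1/5
P2 indiff ⇒ p·5+(1-p)·0 = p·3+(1-p)·14 ⇒ p(2) = (1-p)(14) ⇒ p = 7/8

p=7/8, q=1/5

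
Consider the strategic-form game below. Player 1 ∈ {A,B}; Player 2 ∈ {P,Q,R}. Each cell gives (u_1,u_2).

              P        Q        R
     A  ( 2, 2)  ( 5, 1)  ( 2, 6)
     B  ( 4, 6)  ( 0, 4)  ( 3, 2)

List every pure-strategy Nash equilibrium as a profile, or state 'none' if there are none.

Nash profiles: (B,P)

(A,P): not NE [P1→B gives 4>2; P2→R gives 6>2]
(A,Q): not NE [P2→R gives 6>1]
(A,R): not NE [P1→B gives 3>2]
(B,P): NE
(B,Q): not NE [P1→A gives 5>0; P2→P gives 6>4]
(B,R): not NE [P2→P gives 6>2]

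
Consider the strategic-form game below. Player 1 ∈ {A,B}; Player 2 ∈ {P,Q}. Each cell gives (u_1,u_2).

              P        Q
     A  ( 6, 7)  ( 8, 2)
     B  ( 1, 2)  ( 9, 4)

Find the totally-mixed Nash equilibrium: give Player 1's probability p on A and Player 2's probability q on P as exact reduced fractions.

P1 indiff ⇒ q·6+(1-q)·8 = q·1+(1-q)·9 ⇒ q(5) = (1-q)(1) ⇒ q = 1/6
P2 indiff ⇒ p·7+(1-p)·2 = p·2+(1-p)·4 ⇒ p(5) = (1-p)(2) ⇒ p = 2/7

P1 mixes 2/7 on A; P2 mixes 1/6 on P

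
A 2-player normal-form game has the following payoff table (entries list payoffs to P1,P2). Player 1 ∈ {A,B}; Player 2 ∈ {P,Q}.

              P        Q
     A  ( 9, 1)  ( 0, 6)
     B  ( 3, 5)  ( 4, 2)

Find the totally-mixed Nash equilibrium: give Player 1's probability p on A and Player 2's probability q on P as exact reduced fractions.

(p,q) = (3/8, 2/5)

P1 indiff ⇒ q·9+(1-q)·0 = q·3+(1-q)·4 ⇒ q(6) = (1-q)(4) ⇒ q = 2/5
P2 indiff ⇒ p·1+(1-p)·5 = p·6+(1-p)·2 ⇒ p(-5) = (1-p)(-3) ⇒ p = 3/8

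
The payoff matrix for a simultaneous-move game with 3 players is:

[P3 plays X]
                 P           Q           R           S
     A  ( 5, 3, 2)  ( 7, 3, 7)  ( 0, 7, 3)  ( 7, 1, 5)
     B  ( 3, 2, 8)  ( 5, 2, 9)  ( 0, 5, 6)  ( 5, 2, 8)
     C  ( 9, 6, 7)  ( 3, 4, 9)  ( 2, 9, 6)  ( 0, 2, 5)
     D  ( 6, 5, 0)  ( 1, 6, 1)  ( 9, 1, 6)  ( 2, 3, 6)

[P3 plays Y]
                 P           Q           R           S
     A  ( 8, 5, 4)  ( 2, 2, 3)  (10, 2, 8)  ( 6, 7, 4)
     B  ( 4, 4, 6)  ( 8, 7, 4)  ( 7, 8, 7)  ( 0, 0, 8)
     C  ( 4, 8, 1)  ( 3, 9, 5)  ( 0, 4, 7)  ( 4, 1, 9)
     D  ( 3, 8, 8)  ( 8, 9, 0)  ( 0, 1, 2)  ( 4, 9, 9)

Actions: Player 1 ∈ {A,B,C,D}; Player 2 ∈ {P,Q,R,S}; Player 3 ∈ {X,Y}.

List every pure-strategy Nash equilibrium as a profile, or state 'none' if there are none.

(A,P,X): not NE [P1→C gives 9>5; P2→R gives 7>3; P3→Y gives 4>2]
(A,P,Y): not NE [P2→S gives 7>5]
(A,Q,X): not NE [P2→R gives 7>3]
(A,Q,Y): not NE [P1→D gives 8>2; P2→S gives 7>2; P3→X gives 7>3]
(A,R,X): not NE [P1→D gives 9>0; P3→Y gives 8>3]
(A,R,Y): not NE [P2→S gives 7>2]
(A,S,X): not NE [P2→R gives 7>1]
(A,S,Y): not NE [P3→X gives 5>4]
(B,P,X): not NE [P1→C gives 9>3; P2→R gives 5>2]
(B,P,Y): not NE [P1→A gives 8>4; P2→R gives 8>4; P3→X gives 8>6]
(B,Q,X): not NE [P1→A gives 7>5; P2→R gives 5>2]
(B,Q,Y): not NE [P2→R gives 8>7; P3→X gives 9>4]
(B,R,X): not NE [P1→D gives 9>0; P3→Y gives 7>6]
(B,R,Y): not NE [P1→A gives 10>7]
(B,S,X): not NE [P1→A gives 7>5; P2→R gives 5>2]
(B,S,Y): not NE [P1→A gives 6>0; P2→R gives 8>0]
(C,P,X): not NE [P2→R gives 9>6]
(C,P,Y): not NE [P1→A gives 8>4; P2→Q gives 9>8; P3→X gives 7>1]
(C,Q,X): not NE [P1→A gives 7>3; P2→R gives 9>4]
(C,Q,Y): not NE [P1→D gives 8>3; P3→X gives 9>5]
(C,R,X): not NE [P1→D gives 9>2; P3→Y gives 7>6]
(C,R,Y): not NE [P1→A gives 10>0; P2→Q gives 9>4]
(C,S,X): not NE [P1→A gives 7>0; P2→R gives 9>2; P3→Y gives 9>5]
(C,S,Y): not NE [P1→A gives 6>4; P2→Q gives 9>1]
(D,P,X): not NE [P1→C gives 9>6; P2→Q gives 6>5; P3→Y gives 8>0]
(D,P,Y): not NE [P1→A gives 8>3; P2→S gives 9>8]
(D,Q,X): not NE [P1→A gives 7>1]
(D,Q,Y): not NE [P3→X gives 1>0]
(D,R,X): not NE [P2→Q gives 6>1]
(D,R,Y): not NE [P1→A gives 10>0; P2→S gives 9>1; P3→X gives 6>2]
(D,S,X): not NE [P1→A gives 7>2; P2→Q gives 6>3; P3→Y gives 9>6]
(D,S,Y): not NE [P1→A gives 6>4]

PSNE: ∅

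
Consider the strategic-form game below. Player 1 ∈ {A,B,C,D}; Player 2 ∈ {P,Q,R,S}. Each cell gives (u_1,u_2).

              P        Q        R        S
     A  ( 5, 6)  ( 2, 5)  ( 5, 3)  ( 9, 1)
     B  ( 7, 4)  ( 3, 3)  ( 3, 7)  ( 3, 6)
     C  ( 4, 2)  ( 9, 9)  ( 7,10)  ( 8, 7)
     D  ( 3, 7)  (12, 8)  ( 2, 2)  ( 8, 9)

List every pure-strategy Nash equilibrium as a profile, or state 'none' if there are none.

PSNE = {(C,R)}

(A,P): not NE [P1→B gives 7>5]
(A,Q): not NE [P1→D gives 12>2; P2→P gives 6>5]
(A,R): not NE [P1→C gives 7>5; P2→P gives 6>3]
(A,S): not NE [P2→P gives 6>1]
(B,P): not NE [P2→R gives 7>4]
(B,Q): not NE [P1→D gives 12>3; P2→R gives 7>3]
(B,R): not NE [P1→C gives 7>3]
(B,S): not NE [P1→A gives 9>3; P2→R gives 7>6]
(C,P): not NE [P1→B gives 7>4; P2→R gives 10>2]
(C,Q): not NE [P1→D gives 12>9; P2→R gives 10>9]
(C,R): NE
(C,S): not NE [P1→A gives 9>8; P2→R gives 10>7]
(D,P): not NE [P1→B gives 7>3; P2→S gives 9>7]
(D,Q): not NE [P2→S gives 9>8]
(D,R): not NE [P1→C gives 7>2; P2→S gives 9>2]
(D,S): not NE [P1→A gives 9>8]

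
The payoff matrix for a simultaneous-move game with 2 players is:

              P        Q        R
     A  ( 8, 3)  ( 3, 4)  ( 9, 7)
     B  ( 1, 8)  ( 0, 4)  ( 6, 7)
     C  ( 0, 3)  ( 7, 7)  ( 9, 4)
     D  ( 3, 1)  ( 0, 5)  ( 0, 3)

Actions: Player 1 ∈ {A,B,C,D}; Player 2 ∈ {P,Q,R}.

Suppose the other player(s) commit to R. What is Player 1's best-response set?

u_1(A vs R) = 9
u_1(B vs R) = 6
u_1(C vs R) = 9
u_1(D vs R) = 0
max payoff 9 at {A,C}

P1 best: {A,C}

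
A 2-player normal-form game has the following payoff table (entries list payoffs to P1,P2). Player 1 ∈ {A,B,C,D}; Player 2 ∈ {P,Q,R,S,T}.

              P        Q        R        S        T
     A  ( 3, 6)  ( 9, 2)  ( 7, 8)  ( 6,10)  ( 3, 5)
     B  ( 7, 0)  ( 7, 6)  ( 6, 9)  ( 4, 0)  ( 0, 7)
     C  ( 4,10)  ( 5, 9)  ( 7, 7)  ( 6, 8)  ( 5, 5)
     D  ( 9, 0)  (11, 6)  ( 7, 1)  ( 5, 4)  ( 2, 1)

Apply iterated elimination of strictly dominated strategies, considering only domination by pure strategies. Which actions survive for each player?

P1 drop B (D beats it: P:9>7 Q:11>7 R:7>6 S:5>4 T:2>0)
P2 drop R (S beats it: A:10>8 C:8>7 D:4>1)
P2 drop T (S beats it: A:10>5 C:8>5 D:4>1)
P1→{A,C,D} P2→{P,Q,S}

Survivors P1:{A,C,D} P2:{P,Q,S}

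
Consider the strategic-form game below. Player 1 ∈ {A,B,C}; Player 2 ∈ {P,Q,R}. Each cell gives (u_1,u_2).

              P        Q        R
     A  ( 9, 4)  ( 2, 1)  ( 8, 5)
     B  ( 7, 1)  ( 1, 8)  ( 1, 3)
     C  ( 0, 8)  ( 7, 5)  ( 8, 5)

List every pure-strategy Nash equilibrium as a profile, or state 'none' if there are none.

Nash profiles: (A,R)

(A,P): not NE [P2→R gives 5>4]
(A,Q): not NE [P1→C gives 7>2; P2→R gives 5>1]
(A,R): NE
(B,P): not NE [P1→A gives 9>7; P2→Q gives 8>1]
(B,Q): not NE [P1→C gives 7>1]
(B,R): not NE [P1→C gives 8>1; P2→Q gives 8>3]
(C,P): not NE [P1→A gives 9>0]
(C,Q): not NE [P2→P gives 8>5]
(C,R): not NE [P2→P gives 8>5]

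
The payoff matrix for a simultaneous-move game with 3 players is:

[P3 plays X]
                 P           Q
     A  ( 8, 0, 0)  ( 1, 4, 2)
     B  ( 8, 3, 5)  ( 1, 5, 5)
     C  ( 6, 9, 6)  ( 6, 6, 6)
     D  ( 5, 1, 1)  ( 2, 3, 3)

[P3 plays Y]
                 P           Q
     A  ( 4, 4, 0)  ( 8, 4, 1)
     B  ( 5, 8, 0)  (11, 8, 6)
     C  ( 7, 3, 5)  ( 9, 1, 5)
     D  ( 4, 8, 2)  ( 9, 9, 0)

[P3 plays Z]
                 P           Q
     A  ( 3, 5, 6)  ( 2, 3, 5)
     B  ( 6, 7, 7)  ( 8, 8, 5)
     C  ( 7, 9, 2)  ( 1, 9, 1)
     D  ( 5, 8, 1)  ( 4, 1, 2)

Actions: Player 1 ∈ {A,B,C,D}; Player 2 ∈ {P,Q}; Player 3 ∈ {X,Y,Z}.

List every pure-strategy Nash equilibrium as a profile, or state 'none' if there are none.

NE set: (B,Q,Y)

(A,P,X): not NE [P2→Q gives 4>0; P3→Z gives 6>0]
(A,P,Y): not NE [P1→C gives 7>4; P3→Z gives 6>0]
(A,P,Z): not NE [P1→C gives 7>3]
(A,Q,X): not NE [P1→C gives 6>1; P3→Z gives 5>2]
(A,Q,Y): not NE [P1→B gives 11>8; P3→Z gives 5>1]
(A,Q,Z): not NE [P1→B gives 8>2; P2→P gives 5>3]
(B,P,X): not NE [P2→Q gives 5>3; P3→Z gives 7>5]
(B,P,Y): not NE [P1→C gives 7>5; P3→Z gives 7>0]
(B,P,Z): not NE [P1→C gives 7>6; P2→Q gives 8>7]
(B,Q,X): not NE [P1→C gives 6>1; P3→Y gives 6>5]
(B,Q,Y): NE
(B,Q,Z): not NE [P3→Y gives 6>5]
(C,P,X): not NE [P1→B gives 8>6]
(C,P,Y): not NE [P3→X gives 6>5]
(C,P,Z): not NE [P3→X gives 6>2]
(C,Q,X): not NE [P2→P gives 9>6]
(C,Q,Y): not NE [P1→B gives 11>9; P2→P gives 3>1; P3→X gives 6>5]
(C,Q,Z): not NE [P1→B gives 8>1; P3→X gives 6>1]
(D,P,X): not NE [P1→B gives 8>5; P2→Q gives 3>1; P3→Y gives 2>1]
(D,P,Y): not NE [P1→C gives 7>4; P2→Q gives 9>8]
(D,P,Z): not NE [P1→C gives 7>5; P3→Y gives 2>1]
(D,Q,X): not NE [P1→C gives 6>2]
(D,Q,Y): not NE [P1→B gives 11>9; P3→X gives 3>0]
(D,Q,Z): not NE [P1→B gives 8>4; P2→P gives 8>1; P3→X gives 3>2]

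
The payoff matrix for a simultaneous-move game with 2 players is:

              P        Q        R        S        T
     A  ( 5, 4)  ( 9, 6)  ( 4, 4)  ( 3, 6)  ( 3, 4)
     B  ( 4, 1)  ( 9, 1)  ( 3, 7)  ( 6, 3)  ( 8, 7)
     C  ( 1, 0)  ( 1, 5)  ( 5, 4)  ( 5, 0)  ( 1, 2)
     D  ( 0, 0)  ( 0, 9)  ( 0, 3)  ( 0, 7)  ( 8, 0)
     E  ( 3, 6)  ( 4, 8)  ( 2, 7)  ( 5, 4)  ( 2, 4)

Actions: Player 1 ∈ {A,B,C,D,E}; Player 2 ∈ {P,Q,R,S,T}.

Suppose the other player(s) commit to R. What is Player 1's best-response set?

BR_1 = {C}

u_1(A vs R) = 4
u_1(B vs R) = 3
u_1(C vs R) = 5
u_1(D vs R) = 0
u_1(E vs R) = 2
max payoff 5 at {C}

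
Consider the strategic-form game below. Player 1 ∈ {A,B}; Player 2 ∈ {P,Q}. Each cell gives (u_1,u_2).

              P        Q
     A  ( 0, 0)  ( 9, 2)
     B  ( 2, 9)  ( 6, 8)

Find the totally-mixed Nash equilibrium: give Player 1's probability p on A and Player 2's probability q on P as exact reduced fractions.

P1 indiff ⇒ q·0+(1-q)·9 = q·2+(1-q)·6 ⇒ q(-2) = (1-q)(-3) ⇒ q = 3/5
P2 indiff ⇒ p·0+(1-p)·9 = p·2+(1-p)·8 ⇒ p(-2) = (1-p)(-1) ⇒ p = 1/3

(p,q) = (1/3, 3/5)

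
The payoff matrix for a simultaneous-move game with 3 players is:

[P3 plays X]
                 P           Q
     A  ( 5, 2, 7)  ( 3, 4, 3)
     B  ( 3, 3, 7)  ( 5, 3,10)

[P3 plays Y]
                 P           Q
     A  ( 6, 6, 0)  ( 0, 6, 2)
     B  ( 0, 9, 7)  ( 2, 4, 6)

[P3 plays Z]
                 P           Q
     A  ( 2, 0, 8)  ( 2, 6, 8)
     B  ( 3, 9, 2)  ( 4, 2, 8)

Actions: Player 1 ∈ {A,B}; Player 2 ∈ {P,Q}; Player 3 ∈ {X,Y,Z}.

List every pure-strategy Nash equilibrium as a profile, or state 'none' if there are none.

Nash profiles: (B,Q,X)

(A,P,X): not NE [P2→Q gives 4>2; P3→Z gives 8>7]
(A,P,Y): not NE [P3→Z gives 8>0]
(A,P,Z): not NE [P1→B gives 3>2; P2→Q gives 6>0]
(A,Q,X): not NE [P1→B gives 5>3; P3→Z gives 8>3]
(A,Q,Y): not NE [P1→B gives 2>0; P3→Z gives 8>2]
(A,Q,Z): not NE [P1→B gives 4>2]
(B,P,X): not NE [P1→A gives 5>3]
(B,P,Y): not NE [P1→A gives 6>0]
(B,P,Z): not NE [P3→Y gives 7>2]
(B,Q,X): NE
(B,Q,Y): not NE [P2→P gives 9>4; P3→X gives 10>6]
(B,Q,Z): not NE [P2→P gives 9>2; P3→X gives 10>8]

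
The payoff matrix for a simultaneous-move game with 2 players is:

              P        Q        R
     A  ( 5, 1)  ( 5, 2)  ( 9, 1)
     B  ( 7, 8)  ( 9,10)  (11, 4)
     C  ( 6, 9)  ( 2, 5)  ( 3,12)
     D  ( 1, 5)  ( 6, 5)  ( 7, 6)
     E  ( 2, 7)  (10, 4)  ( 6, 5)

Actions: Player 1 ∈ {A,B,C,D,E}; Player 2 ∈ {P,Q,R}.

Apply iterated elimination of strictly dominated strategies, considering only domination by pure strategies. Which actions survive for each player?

Survivors P1:{B,E} P2:{P,Q}

P1 drop A (B beats it: P:7>5 Q:9>5 R:11>9)
P1 drop C (B beats it: P:7>6 Q:9>2 R:11>3)
P1 drop D (B beats it: P:7>1 Q:9>6 R:11>7)
P2 drop R (P beats it: B:8>4 E:7>5)
P1→{B,E} P2→{P,Q}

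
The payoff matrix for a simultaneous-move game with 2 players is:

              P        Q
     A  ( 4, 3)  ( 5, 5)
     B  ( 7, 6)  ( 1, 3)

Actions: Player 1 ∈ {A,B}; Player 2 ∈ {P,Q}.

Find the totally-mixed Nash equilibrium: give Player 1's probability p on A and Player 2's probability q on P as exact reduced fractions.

P1 indiff ⇒ q·4+(1-q)·5 = q·7+(1-q)·1 ⇒ q(-3) = (1-q)(-4) ⇒ q = 4/7
P2 indiff ⇒ p·3+(1-p)·6 = p·5+(1-p)·3 ⇒ p(-2) = (1-p)(-3) ⇒ p = 3/5

p=3/5, q=4/7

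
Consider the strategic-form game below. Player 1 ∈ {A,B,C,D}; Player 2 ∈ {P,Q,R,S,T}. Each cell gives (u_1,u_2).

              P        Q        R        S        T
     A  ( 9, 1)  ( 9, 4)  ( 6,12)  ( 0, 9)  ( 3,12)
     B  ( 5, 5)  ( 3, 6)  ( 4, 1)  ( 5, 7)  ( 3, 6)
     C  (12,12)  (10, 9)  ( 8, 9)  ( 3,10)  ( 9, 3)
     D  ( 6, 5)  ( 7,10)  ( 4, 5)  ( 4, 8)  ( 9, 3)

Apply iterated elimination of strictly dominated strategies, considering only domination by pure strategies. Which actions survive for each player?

P1 drop A (C beats it: P:12>9 Q:10>9 R:8>6 S:3>0 T:9>3)
P2 drop R (S beats it: B:7>1 C:10>9 D:8>5)
P2 drop T (S beats it: B:7>6 C:10>3 D:8>3)
P1→{B,C,D} P2→{P,Q,S}

IESDS → P1:{B,C,D} P2:{P,Q,S}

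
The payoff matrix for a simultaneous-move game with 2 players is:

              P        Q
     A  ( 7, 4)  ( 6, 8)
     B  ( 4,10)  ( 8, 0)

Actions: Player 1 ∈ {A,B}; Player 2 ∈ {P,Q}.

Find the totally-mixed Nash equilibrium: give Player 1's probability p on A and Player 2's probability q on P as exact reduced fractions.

p=5/7, q=2/5

P1 indiff ⇒ q·7+(1-q)·6 = q·4+(1-q)·8 ⇒ q(3) = (1-q)(2) ⇒ q = 2/5
P2 indiff ⇒ p·4+(1-p)·10 = p·8+(1-p)·0 ⇒ p(-4) = (1-p)(-10) ⇒ p = 5/7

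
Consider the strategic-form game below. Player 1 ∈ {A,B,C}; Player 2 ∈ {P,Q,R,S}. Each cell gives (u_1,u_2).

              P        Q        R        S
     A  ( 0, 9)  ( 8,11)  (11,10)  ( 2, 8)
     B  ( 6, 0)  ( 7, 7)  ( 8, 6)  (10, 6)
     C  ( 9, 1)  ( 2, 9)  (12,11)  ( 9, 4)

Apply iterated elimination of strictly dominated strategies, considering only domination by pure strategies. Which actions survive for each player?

P2 drop P (Q beats it: A:11>9 B:7>0 C:9>1)
P2 drop S (Q beats it: A:11>8 B:7>6 C:9>4)
P1 drop B (A beats it: Q:8>7 R:11>8)
P1→{A,C} P2→{Q,R}

IESDS → P1:{A,C} P2:{Q,R}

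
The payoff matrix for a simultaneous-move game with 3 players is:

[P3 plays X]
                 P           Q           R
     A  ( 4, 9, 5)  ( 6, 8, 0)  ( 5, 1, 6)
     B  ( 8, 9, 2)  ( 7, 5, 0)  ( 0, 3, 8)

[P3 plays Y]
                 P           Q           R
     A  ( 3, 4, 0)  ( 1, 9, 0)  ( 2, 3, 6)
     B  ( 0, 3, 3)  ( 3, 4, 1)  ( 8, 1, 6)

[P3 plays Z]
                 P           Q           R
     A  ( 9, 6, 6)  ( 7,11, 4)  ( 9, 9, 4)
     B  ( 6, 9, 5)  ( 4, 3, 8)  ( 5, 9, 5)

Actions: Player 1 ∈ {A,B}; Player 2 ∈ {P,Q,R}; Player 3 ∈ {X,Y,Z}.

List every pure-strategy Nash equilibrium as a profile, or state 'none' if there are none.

(A,P,X): not NE [P1→B gives 8>4; P3→Z gives 6>5]
(A,P,Y): not NE [P2→Q gives 9>4; P3→Z gives 6>0]
(A,P,Z): not NE [P2→Q gives 11>6]
(A,Q,X): not NE [P1→B gives 7>6; P2→P gives 9>8; P3→Z gives 4>0]
(A,Q,Y): not NE [P1→B gives 3>1; P3→Z gives 4>0]
(A,Q,Z): NE
(A,R,X): not NE [P2→P gives 9>1]
(A,R,Y): not NE [P1→B gives 8>2; P2→Q gives 9>3]
(A,R,Z): not NE [P2→Q gives 11>9; P3→Y gives 6>4]
(B,P,X): not NE [P3→Z gives 5>2]
(B,P,Y): not NE [P1→A gives 3>0; P2→Q gives 4>3; P3→Z gives 5>3]
(B,P,Z): not NE [P1→A gives 9>6]
(B,Q,X): not NE [P2→P gives 9>5; P3→Z gives 8>0]
(B,Q,Y): not NE [P3→Z gives 8>1]
(B,Q,Z): not NE [P1→A gives 7>4; P2→R gives 9>3]
(B,R,X): not NE [P1→A gives 5>0; P2→P gives 9>3]
(B,R,Y): not NE [P2→Q gives 4>1; P3→X gives 8>6]
(B,R,Z): not NE [P1→A gives 9>5; P3→X gives 8>5]

Nash profiles: (A,Q,Z)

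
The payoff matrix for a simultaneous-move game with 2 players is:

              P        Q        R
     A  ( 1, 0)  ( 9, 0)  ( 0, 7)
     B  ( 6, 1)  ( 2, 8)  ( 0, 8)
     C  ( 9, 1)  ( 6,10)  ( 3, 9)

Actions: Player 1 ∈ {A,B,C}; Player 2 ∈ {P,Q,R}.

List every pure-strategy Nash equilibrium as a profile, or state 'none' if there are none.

No pure NE.

(A,P): not NE [P1→C gives 9>1; P2→R gives 7>0]
(A,Q): not NE [P2→R gives 7>0]
(A,R): not NE [P1→C gives 3>0]
(B,P): not NE [P1→C gives 9>6; P2→R gives 8>1]
(B,Q): not NE [P1→A gives 9>2]
(B,R): not NE [P1→C gives 3>0]
(C,P): not NE [P2→Q gives 10>1]
(C,Q): not NE [P1→A gives 9>6]
(C,R): not NE [P2→Q gives 10>9]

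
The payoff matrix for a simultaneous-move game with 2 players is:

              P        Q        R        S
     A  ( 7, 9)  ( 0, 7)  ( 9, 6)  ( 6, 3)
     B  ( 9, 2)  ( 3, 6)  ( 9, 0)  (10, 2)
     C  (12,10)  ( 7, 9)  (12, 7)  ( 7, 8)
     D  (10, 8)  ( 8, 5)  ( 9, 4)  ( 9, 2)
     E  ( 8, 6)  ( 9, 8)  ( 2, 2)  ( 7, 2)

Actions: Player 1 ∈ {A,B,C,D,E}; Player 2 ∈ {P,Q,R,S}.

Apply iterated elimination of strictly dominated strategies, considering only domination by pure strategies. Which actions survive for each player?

P1 drop A (C beats it: P:12>7 Q:7>0 R:12>9 S:7>6)
P2 drop R (P beats it: B:2>0 C:10>7 D:8>4 E:6>2)
P2 drop S (Q beats it: B:6>2 C:9>8 D:5>2 E:8>2)
P1 drop B (C beats it: P:12>9 Q:7>3)
P1→{C,D,E} P2→{P,Q}

Survivors P1:{C,D,E} P2:{P,Q}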